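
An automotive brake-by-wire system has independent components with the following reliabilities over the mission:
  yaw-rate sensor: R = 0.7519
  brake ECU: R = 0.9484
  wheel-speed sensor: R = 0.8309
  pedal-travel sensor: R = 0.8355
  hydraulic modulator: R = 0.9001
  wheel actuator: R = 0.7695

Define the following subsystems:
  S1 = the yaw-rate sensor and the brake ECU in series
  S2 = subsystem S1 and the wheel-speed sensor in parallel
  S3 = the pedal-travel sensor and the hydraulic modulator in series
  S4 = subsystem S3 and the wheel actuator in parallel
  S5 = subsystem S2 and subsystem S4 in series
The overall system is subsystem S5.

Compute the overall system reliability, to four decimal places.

Series (yaw-rate sensor and brake ECU): 0.751900 × 0.948400 = 0.713102
Parallel ([0.713102] and wheel-speed sensor): 1 − (1 − 0.713102)(1 − 0.830900) = 0.951486
Series (pedal-travel sensor and hydraulic modulator): 0.835500 × 0.900100 = 0.752034
Parallel ([0.752034] and wheel actuator): 1 − (1 − 0.752034)(1 − 0.769500) = 0.942844
Series ([0.951486] and [0.942844]): 0.951486 × 0.942844 = 0.8971

0.8971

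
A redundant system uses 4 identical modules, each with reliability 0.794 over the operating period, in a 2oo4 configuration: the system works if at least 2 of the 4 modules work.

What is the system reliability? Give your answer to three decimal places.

0.970

R = Σ_{i=2}^{4} C(4,i) p^i (1−p)^{4−i} with p = 0.794
C(4,2)·0.794^2·0.206^2 = 0.16052
C(4,3)·0.794^3·0.206^1 = 0.41247
C(4,4)·0.794^4·0.206^0 = 0.39745
Sum = 0.970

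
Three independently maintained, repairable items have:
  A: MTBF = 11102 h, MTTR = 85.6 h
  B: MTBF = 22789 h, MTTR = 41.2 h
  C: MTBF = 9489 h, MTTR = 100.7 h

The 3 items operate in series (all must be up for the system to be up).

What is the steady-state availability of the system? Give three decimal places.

0.980

A(A) = MTBF/(MTBF+MTTR) = 11102/(11102+85.6) = 0.992349
A(B) = MTBF/(MTBF+MTTR) = 22789/(22789+41.2) = 0.998195
A(C) = MTBF/(MTBF+MTTR) = 9489/(9489+100.7) = 0.989499
Series availability: 0.992349 × 0.998195 × 0.989499 = 0.980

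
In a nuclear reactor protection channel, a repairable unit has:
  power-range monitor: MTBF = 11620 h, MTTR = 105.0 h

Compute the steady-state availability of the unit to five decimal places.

0.99104

A(power-range monitor) = MTBF/(MTBF+MTTR) = 11620/(11620+105.0) = 0.99104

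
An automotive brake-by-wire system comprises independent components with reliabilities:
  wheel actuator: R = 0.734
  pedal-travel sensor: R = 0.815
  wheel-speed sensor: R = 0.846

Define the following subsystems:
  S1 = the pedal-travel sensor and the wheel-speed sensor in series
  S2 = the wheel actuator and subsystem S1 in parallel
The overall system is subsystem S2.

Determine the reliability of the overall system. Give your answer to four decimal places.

Series (pedal-travel sensor and wheel-speed sensor): 0.815000 × 0.846000 = 0.689490
Parallel (wheel actuator and [0.689490]): 1 − (1 − 0.734000)(1 − 0.689490) = 0.9174

0.9174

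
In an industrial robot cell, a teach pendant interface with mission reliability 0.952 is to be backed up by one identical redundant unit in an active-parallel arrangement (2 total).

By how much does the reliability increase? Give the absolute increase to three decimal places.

0.046

R_before = 0.952
R_after = 1 − (1 − 0.952)^2 = 0.998
ΔR = 0.998 − 0.952 = 0.046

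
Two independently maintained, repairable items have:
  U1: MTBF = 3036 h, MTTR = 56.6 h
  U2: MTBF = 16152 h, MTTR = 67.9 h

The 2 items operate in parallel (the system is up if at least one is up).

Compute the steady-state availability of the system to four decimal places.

0.9999

A(U1) = MTBF/(MTBF+MTTR) = 3036/(3036+56.6) = 0.981698
A(U2) = MTBF/(MTBF+MTTR) = 16152/(16152+67.9) = 0.995814
Parallel availability: 1 − (1 − 0.981698)(1 − 0.995814) = 0.9999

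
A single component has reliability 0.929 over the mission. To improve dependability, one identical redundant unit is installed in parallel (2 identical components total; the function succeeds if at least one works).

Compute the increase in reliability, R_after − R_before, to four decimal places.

0.0660

R_before = 0.929
R_after = 1 − (1 − 0.929)^2 = 0.9950
ΔR = 0.9950 − 0.929 = 0.0660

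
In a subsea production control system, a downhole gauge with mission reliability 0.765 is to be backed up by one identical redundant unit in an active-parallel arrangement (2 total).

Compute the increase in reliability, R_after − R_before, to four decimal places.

0.1798

R_before = 0.765
R_after = 1 − (1 − 0.765)^2 = 0.9448
ΔR = 0.9448 − 0.765 = 0.1798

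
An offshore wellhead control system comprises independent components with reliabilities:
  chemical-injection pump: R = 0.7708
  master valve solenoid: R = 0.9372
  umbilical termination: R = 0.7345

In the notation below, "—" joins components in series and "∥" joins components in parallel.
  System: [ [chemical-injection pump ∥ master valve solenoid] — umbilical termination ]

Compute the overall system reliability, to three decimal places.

Parallel (chemical-injection pump and master valve solenoid): 1 − (1 − 0.77080)(1 − 0.93720) = 0.98561
Series ([0.98561] and umbilical termination): 0.98561 × 0.73450 = 0.724

0.724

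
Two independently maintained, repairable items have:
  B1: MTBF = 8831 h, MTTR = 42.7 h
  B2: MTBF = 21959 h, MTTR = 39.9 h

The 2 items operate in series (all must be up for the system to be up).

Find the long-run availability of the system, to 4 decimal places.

A(B1) = MTBF/(MTBF+MTTR) = 8831/(8831+42.7) = 0.995188
A(B2) = MTBF/(MTBF+MTTR) = 21959/(21959+39.9) = 0.998186
Series availability: 0.995188 × 0.998186 = 0.9934

0.9934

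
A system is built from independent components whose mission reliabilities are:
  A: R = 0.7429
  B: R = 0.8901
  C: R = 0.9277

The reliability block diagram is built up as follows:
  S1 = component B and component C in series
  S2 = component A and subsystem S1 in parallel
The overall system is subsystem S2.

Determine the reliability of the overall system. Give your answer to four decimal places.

0.9552

Series (B and C): 0.890100 × 0.927700 = 0.825746
Parallel (A and [0.825746]): 1 − (1 − 0.742900)(1 − 0.825746) = 0.9552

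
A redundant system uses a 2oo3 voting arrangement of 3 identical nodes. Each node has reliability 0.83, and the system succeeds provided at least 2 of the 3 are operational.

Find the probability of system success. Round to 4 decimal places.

0.9231

R = Σ_{i=2}^{3} C(3,i) p^i (1−p)^{3−i} with p = 0.83
C(3,2)·0.83^2·0.17^1 = 0.351339
C(3,3)·0.83^3·0.17^0 = 0.571787
Sum = 0.9231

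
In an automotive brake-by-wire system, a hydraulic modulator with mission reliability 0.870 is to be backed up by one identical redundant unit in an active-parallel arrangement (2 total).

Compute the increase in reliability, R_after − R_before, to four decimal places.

R_before = 0.870
R_after = 1 − (1 − 0.870)^2 = 0.9831
ΔR = 0.9831 − 0.870 = 0.1131

0.1131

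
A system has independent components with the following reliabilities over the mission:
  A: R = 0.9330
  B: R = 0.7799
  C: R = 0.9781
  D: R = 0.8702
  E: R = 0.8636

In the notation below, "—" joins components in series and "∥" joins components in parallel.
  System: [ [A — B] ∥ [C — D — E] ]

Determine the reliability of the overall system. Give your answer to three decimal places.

Series (A and B): 0.93300 × 0.77990 = 0.72765
Series (C, D, and E): 0.97810 × 0.87020 × 0.86360 = 0.73505
Parallel ([0.72765] and [0.73505]): 1 − (1 − 0.72765)(1 − 0.73505) = 0.928

0.928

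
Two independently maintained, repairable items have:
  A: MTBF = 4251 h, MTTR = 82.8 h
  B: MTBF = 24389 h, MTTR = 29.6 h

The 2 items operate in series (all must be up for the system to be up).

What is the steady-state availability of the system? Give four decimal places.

0.9797

A(A) = MTBF/(MTBF+MTTR) = 4251/(4251+82.8) = 0.980894
A(B) = MTBF/(MTBF+MTTR) = 24389/(24389+29.6) = 0.998788
Series availability: 0.980894 × 0.998788 = 0.9797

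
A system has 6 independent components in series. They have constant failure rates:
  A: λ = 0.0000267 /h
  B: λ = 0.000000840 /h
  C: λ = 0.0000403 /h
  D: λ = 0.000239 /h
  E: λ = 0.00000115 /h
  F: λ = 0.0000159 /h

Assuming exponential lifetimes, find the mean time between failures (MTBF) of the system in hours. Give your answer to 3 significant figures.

3090

Series of exponential components: λ_sys = Σ λ_i
λ_sys = 0.0000267 + 0.000000840 + 0.0000403 + 0.000239 + 0.00000115 + 0.0000159 = 3.2389e-04 /h
MTBF = 1 / λ_sys = 3090 h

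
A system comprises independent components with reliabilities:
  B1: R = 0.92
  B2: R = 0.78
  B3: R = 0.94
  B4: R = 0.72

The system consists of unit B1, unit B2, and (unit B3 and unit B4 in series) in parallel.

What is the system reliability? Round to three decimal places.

0.994

Series (B3 and B4): 0.94000 × 0.72000 = 0.67680
Parallel (B1, B2, and [0.67680]): 1 − (1 − 0.92000)(1 − 0.78000)(1 − 0.67680) = 0.994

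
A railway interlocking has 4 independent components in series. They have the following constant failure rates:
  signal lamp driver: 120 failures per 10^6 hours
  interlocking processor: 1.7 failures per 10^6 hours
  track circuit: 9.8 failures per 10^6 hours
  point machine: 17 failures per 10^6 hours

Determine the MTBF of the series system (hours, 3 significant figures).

Series of exponential components: λ_sys = Σ λ_i
λ_sys = 0.00012 + 0.0000017 + 0.0000098 + 0.000017 = 1.4850e-04 /h
MTBF = 1 / λ_sys = 6730 h

6730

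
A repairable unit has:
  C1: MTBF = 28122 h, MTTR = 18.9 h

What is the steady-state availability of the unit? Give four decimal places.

0.9993

A(C1) = MTBF/(MTBF+MTTR) = 28122/(28122+18.9) = 0.9993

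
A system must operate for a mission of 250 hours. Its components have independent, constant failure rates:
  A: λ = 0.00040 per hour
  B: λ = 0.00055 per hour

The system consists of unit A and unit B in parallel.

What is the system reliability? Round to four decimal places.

0.9878

R(A) = exp(−0.00040 × 250) = 0.904837
R(B) = exp(−0.00055 × 250) = 0.871534
Parallel (A and B): 1 − (1 − 0.904837)(1 − 0.871534) = 0.9878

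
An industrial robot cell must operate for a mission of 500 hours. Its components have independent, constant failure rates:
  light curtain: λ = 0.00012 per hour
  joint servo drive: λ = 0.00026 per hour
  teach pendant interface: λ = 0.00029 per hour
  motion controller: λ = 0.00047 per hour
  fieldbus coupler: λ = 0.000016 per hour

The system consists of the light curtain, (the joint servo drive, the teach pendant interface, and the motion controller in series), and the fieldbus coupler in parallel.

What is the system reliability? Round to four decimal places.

0.9998

R(light curtain) = exp(−0.00012 × 500) = 0.941765
R(joint servo drive) = exp(−0.00026 × 500) = 0.878095
R(teach pendant interface) = exp(−0.00029 × 500) = 0.865022
R(motion controller) = exp(−0.00047 × 500) = 0.790571
R(fieldbus coupler) = exp(−0.000016 × 500) = 0.992032
Series (joint servo drive, teach pendant interface, and motion controller): 0.878095 × 0.865022 × 0.790571 = 0.600495
Parallel (light curtain, [0.600495], and fieldbus coupler): 1 − (1 − 0.941765)(1 − 0.600495)(1 − 0.992032) = 0.9998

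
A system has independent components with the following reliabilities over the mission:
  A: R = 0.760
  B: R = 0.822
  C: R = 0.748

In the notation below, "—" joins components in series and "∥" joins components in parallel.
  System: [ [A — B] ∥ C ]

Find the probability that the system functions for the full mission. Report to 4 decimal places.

Series (A and B): 0.760000 × 0.822000 = 0.624720
Parallel ([0.624720] and C): 1 − (1 − 0.624720)(1 − 0.748000) = 0.9054

0.9054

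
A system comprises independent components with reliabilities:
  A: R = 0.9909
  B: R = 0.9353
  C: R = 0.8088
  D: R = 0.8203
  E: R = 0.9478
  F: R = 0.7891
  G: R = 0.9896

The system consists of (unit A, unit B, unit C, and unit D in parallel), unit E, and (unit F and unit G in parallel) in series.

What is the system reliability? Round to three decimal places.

0.946

Parallel (A, B, C, and D): 1 − (1 − 0.99090)(1 − 0.93530)(1 − 0.80880)(1 − 0.82030) = 0.99998
Parallel (F and G): 1 − (1 − 0.78910)(1 − 0.98960) = 0.99781
Series ([0.99998], E, and [0.99781]): 0.99998 × 0.94780 × 0.99781 = 0.946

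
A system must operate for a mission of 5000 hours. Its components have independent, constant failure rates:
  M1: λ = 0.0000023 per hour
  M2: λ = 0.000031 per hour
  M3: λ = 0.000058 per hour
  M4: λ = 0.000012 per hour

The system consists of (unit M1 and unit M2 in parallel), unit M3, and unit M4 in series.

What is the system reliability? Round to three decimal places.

R(M1) = exp(−0.0000023 × 5000) = 0.98857
R(M2) = exp(−0.000031 × 5000) = 0.85642
R(M3) = exp(−0.000058 × 5000) = 0.74826
R(M4) = exp(−0.000012 × 5000) = 0.94176
Parallel (M1 and M2): 1 − (1 − 0.98857)(1 − 0.85642) = 0.99836
Series ([0.99836], M3, and M4): 0.99836 × 0.74826 × 0.94176 = 0.704

0.704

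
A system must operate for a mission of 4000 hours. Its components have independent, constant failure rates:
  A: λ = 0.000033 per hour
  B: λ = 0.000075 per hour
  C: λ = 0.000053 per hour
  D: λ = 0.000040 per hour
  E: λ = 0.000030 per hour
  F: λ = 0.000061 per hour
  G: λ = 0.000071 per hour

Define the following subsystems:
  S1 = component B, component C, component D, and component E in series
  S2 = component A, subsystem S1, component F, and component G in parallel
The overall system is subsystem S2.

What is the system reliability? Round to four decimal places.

R(A) = exp(−0.000033 × 4000) = 0.876341
R(B) = exp(−0.000075 × 4000) = 0.740818
R(C) = exp(−0.000053 × 4000) = 0.808965
R(D) = exp(−0.000040 × 4000) = 0.852144
R(E) = exp(−0.000030 × 4000) = 0.886920
R(F) = exp(−0.000061 × 4000) = 0.783488
R(G) = exp(−0.000071 × 4000) = 0.752767
Series (B, C, D, and E): 0.740818 × 0.808965 × 0.852144 × 0.886920 = 0.452938
Parallel (A, [0.452938], F, and G): 1 − (1 − 0.876341)(1 − 0.452938)(1 − 0.783488)(1 − 0.752767) = 0.9964

0.9964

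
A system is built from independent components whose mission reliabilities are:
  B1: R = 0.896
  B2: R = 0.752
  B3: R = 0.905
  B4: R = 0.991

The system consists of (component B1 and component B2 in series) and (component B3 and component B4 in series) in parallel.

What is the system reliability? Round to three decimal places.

Series (B1 and B2): 0.89600 × 0.75200 = 0.67379
Series (B3 and B4): 0.90500 × 0.99100 = 0.89686
Parallel ([0.67379] and [0.89686]): 1 − (1 − 0.67379)(1 − 0.89686) = 0.966

0.966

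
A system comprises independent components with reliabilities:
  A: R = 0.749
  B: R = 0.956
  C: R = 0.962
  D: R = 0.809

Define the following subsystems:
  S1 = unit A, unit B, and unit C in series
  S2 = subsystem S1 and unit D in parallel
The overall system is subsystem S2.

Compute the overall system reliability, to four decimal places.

0.9406

Series (A, B, and C): 0.749000 × 0.956000 × 0.962000 = 0.688834
Parallel ([0.688834] and D): 1 − (1 − 0.688834)(1 − 0.809000) = 0.9406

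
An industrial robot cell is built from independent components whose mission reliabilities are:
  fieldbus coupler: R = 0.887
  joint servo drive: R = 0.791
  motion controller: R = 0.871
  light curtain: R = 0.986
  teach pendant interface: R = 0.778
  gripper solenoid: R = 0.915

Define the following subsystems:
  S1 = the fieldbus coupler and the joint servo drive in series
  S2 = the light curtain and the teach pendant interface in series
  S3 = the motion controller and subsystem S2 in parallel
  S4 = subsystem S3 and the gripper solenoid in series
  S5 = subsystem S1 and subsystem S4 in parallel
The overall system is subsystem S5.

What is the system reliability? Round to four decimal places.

0.9664

Series (fieldbus coupler and joint servo drive): 0.887000 × 0.791000 = 0.701617
Series (light curtain and teach pendant interface): 0.986000 × 0.778000 = 0.767108
Parallel (motion controller and [0.767108]): 1 − (1 − 0.871000)(1 − 0.767108) = 0.969957
Series ([0.969957] and gripper solenoid): 0.969957 × 0.915000 = 0.887511
Parallel ([0.701617] and [0.887511]): 1 − (1 − 0.701617)(1 − 0.887511) = 0.9664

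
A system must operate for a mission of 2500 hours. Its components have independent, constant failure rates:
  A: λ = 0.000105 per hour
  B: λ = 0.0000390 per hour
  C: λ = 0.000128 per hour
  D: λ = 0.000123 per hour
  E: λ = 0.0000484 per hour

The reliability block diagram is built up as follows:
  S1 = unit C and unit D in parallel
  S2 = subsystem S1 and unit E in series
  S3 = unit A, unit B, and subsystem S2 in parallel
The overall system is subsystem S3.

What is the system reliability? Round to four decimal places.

R(A) = exp(−0.000105 × 2500) = 0.769126
R(B) = exp(−0.0000390 × 2500) = 0.907102
R(C) = exp(−0.000128 × 2500) = 0.726149
R(D) = exp(−0.000123 × 2500) = 0.735283
R(E) = exp(−0.0000484 × 2500) = 0.886034
Parallel (C and D): 1 − (1 − 0.726149)(1 − 0.735283) = 0.927507
Series ([0.927507] and E): 0.927507 × 0.886034 = 0.821803
Parallel (A, B, and [0.821803]): 1 − (1 − 0.769126)(1 − 0.907102)(1 − 0.821803) = 0.9962

0.9962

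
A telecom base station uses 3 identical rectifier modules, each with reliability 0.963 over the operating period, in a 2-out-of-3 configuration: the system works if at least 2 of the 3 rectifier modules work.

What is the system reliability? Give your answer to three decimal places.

0.996

R = Σ_{i=2}^{3} C(3,i) p^i (1−p)^{3−i} with p = 0.963
C(3,2)·0.963^2·0.037^1 = 0.10294
C(3,3)·0.963^3·0.037^0 = 0.89306
Sum = 0.996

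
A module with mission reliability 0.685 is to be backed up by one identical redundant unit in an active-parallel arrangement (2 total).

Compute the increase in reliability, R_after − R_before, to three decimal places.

R_before = 0.685
R_after = 1 − (1 − 0.685)^2 = 0.901
ΔR = 0.901 − 0.685 = 0.216

0.216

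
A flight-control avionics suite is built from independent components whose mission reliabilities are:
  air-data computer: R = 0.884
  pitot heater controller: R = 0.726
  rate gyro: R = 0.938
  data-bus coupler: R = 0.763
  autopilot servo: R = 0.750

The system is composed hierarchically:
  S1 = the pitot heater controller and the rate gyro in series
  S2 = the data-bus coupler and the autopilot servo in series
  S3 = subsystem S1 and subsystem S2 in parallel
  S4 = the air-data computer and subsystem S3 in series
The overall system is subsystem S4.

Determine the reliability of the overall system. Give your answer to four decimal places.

0.7634

Series (pitot heater controller and rate gyro): 0.726000 × 0.938000 = 0.680988
Series (data-bus coupler and autopilot servo): 0.763000 × 0.750000 = 0.572250
Parallel ([0.680988] and [0.572250]): 1 − (1 − 0.680988)(1 − 0.572250) = 0.863543
Series (air-data computer and [0.863543]): 0.884000 × 0.863543 = 0.7634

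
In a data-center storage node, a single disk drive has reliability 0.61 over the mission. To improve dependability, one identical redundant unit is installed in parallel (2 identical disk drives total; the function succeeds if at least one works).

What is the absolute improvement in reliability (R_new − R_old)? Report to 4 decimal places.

R_before = 0.61
R_after = 1 − (1 − 0.61)^2 = 0.8479
ΔR = 0.8479 − 0.61 = 0.2379

0.2379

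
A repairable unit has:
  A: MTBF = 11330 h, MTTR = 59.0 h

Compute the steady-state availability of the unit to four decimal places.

A(A) = MTBF/(MTBF+MTTR) = 11330/(11330+59.0) = 0.9948

0.9948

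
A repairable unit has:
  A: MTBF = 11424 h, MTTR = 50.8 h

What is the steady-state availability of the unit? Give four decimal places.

0.9956

A(A) = MTBF/(MTBF+MTTR) = 11424/(11424+50.8) = 0.9956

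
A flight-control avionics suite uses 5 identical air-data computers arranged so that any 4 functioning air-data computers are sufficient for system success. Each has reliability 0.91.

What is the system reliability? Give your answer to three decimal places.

0.933

R = Σ_{i=4}^{5} C(5,i) p^i (1−p)^{5−i} with p = 0.91
C(5,4)·0.91^4·0.09^1 = 0.30859
C(5,5)·0.91^5·0.09^0 = 0.62403
Sum = 0.933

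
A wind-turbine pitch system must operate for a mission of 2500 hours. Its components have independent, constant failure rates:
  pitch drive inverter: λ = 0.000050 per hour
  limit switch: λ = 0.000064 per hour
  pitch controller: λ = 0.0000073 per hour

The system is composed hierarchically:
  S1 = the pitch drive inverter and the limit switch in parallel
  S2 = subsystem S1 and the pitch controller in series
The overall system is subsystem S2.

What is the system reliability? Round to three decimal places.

0.965

R(pitch drive inverter) = exp(−0.000050 × 2500) = 0.88250
R(limit switch) = exp(−0.000064 × 2500) = 0.85214
R(pitch controller) = exp(−0.0000073 × 2500) = 0.98192
Parallel (pitch drive inverter and limit switch): 1 − (1 − 0.88250)(1 − 0.85214) = 0.98263
Series ([0.98263] and pitch controller): 0.98263 × 0.98192 = 0.965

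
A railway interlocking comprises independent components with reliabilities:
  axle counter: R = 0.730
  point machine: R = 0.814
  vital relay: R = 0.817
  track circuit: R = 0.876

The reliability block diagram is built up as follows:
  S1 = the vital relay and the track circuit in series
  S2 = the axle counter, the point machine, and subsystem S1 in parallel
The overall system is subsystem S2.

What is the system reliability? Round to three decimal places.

Series (vital relay and track circuit): 0.81700 × 0.87600 = 0.71569
Parallel (axle counter, point machine, and [0.71569]): 1 − (1 − 0.73000)(1 − 0.81400)(1 − 0.71569) = 0.986

0.986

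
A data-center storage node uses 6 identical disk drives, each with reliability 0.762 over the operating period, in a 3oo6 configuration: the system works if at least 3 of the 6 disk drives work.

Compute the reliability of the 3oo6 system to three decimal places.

0.968

R = Σ_{i=3}^{6} C(6,i) p^i (1−p)^{6−i} with p = 0.762
C(6,3)·0.762^3·0.238^3 = 0.11930
C(6,4)·0.762^4·0.238^2 = 0.28646
C(6,5)·0.762^5·0.238^1 = 0.36686
C(6,6)·0.762^6·0.238^0 = 0.19576
Sum = 0.968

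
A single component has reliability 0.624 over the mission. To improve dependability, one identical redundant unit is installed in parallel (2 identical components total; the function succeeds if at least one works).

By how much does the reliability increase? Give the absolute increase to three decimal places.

0.235

R_before = 0.624
R_after = 1 − (1 − 0.624)^2 = 0.859
ΔR = 0.859 − 0.624 = 0.235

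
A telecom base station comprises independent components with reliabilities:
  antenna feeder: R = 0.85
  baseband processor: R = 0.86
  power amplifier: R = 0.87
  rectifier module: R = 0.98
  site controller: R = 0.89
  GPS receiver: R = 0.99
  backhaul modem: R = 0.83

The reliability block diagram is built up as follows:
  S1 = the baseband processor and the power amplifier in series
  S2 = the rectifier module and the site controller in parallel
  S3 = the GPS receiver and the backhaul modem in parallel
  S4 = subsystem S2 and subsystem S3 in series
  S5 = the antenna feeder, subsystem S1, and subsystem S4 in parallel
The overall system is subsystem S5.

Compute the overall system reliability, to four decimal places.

Series (baseband processor and power amplifier): 0.860000 × 0.870000 = 0.748200
Parallel (rectifier module and site controller): 1 − (1 − 0.980000)(1 − 0.890000) = 0.997800
Parallel (GPS receiver and backhaul modem): 1 − (1 − 0.990000)(1 − 0.830000) = 0.998300
Series ([0.997800] and [0.998300]): 0.997800 × 0.998300 = 0.996104
Parallel (antenna feeder, [0.748200], and [0.996104]): 1 − (1 − 0.850000)(1 − 0.748200)(1 − 0.996104) = 0.9999

0.9999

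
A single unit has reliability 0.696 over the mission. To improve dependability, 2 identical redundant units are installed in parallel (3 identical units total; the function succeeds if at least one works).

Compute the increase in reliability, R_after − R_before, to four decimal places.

0.2759

R_before = 0.696
R_after = 1 − (1 − 0.696)^3 = 0.9719
ΔR = 0.9719 − 0.696 = 0.2759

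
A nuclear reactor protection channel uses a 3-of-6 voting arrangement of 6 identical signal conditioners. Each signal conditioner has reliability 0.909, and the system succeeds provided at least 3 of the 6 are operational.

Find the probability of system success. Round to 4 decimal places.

R = Σ_{i=3}^{6} C(6,i) p^i (1−p)^{6−i} with p = 0.909
C(6,3)·0.909^3·0.091^3 = 0.011320
C(6,4)·0.909^4·0.091^2 = 0.084807
C(6,5)·0.909^5·0.091^1 = 0.338854
C(6,6)·0.909^6·0.091^0 = 0.564135
Sum = 0.9991

0.9991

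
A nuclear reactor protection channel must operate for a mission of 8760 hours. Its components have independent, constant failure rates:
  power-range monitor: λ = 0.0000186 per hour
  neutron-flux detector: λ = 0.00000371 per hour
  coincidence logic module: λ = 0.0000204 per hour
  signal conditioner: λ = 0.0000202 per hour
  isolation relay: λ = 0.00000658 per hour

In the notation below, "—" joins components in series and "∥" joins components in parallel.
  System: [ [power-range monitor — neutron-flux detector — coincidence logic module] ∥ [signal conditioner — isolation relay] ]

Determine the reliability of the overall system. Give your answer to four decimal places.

R(power-range monitor) = exp(−0.0000186 × 8760) = 0.849646
R(neutron-flux detector) = exp(−0.00000371 × 8760) = 0.968023
R(coincidence logic module) = exp(−0.0000204 × 8760) = 0.836353
R(signal conditioner) = exp(−0.0000202 × 8760) = 0.837820
R(isolation relay) = exp(−0.00000658 × 8760) = 0.943989
Series (power-range monitor, neutron-flux detector, and coincidence logic module): 0.849646 × 0.968023 × 0.836353 = 0.687881
Series (signal conditioner and isolation relay): 0.837820 × 0.943989 = 0.790893
Parallel ([0.687881] and [0.790893]): 1 − (1 − 0.687881)(1 − 0.790893) = 0.9347

0.9347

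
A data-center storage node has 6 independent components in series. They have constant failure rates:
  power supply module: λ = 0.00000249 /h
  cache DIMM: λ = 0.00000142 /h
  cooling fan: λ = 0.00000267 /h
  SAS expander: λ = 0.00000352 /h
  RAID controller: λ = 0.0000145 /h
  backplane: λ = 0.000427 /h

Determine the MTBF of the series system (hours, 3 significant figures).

Series of exponential components: λ_sys = Σ λ_i
λ_sys = 0.00000249 + 0.00000142 + 0.00000267 + 0.00000352 + 0.0000145 + 0.000427 = 4.5160e-04 /h
MTBF = 1 / λ_sys = 2210 h

2210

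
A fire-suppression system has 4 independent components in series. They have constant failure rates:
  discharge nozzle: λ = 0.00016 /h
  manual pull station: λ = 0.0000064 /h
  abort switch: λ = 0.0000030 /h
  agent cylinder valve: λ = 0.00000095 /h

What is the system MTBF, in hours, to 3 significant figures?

Series of exponential components: λ_sys = Σ λ_i
λ_sys = 0.00016 + 0.0000064 + 0.0000030 + 0.00000095 = 1.7035e-04 /h
MTBF = 1 / λ_sys = 5870 h

5870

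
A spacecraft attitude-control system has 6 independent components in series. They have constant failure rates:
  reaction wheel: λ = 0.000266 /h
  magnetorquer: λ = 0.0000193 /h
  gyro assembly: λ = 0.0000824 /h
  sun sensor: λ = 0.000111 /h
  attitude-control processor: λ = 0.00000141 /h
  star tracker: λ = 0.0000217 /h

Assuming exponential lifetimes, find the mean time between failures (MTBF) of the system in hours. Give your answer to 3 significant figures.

1990

Series of exponential components: λ_sys = Σ λ_i
λ_sys = 0.000266 + 0.0000193 + 0.0000824 + 0.000111 + 0.00000141 + 0.0000217 = 5.0181e-04 /h
MTBF = 1 / λ_sys = 1990 h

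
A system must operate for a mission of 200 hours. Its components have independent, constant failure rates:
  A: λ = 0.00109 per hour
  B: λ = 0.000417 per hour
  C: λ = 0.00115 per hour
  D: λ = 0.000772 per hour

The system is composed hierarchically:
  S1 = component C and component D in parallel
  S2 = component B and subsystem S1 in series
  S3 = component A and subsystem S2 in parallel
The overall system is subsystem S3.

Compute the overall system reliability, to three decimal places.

0.979

R(A) = exp(−0.00109 × 200) = 0.80413
R(B) = exp(−0.000417 × 200) = 0.91998
R(C) = exp(−0.00115 × 200) = 0.79453
R(D) = exp(−0.000772 × 200) = 0.85693
Parallel (C and D): 1 − (1 − 0.79453)(1 − 0.85693) = 0.97060
Series (B and [0.97060]): 0.91998 × 0.97060 = 0.89293
Parallel (A and [0.89293]): 1 − (1 − 0.80413)(1 − 0.89293) = 0.979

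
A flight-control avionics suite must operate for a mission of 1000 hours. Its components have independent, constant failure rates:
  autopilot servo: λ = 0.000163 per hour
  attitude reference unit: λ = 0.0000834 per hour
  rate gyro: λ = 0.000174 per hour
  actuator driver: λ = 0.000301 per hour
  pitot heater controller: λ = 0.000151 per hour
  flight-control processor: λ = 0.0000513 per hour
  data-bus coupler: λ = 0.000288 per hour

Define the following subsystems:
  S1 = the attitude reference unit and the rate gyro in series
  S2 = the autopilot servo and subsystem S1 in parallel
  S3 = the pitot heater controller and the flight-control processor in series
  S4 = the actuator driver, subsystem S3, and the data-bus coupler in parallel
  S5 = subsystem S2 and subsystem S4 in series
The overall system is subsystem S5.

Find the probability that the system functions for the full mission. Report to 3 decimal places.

0.954

R(autopilot servo) = exp(−0.000163 × 1000) = 0.84959
R(attitude reference unit) = exp(−0.0000834 × 1000) = 0.91998
R(rate gyro) = exp(−0.000174 × 1000) = 0.84030
R(actuator driver) = exp(−0.000301 × 1000) = 0.74008
R(pitot heater controller) = exp(−0.000151 × 1000) = 0.85985
R(flight-control processor) = exp(−0.0000513 × 1000) = 0.94999
R(data-bus coupler) = exp(−0.000288 × 1000) = 0.74976
Series (attitude reference unit and rate gyro): 0.91998 × 0.84030 = 0.77306
Parallel (autopilot servo and [0.77306]): 1 − (1 − 0.84959)(1 − 0.77306) = 0.96587
Series (pitot heater controller and flight-control processor): 0.85985 × 0.94999 = 0.81685
Parallel (actuator driver, [0.81685], and data-bus coupler): 1 − (1 − 0.74008)(1 − 0.81685)(1 − 0.74976) = 0.98809
Series ([0.96587] and [0.98809]): 0.96587 × 0.98809 = 0.954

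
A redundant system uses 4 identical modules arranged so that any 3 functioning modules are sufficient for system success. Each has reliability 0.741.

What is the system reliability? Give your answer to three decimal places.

R = Σ_{i=3}^{4} C(4,i) p^i (1−p)^{4−i} with p = 0.741
C(4,3)·0.741^3·0.259^1 = 0.42152
C(4,4)·0.741^4·0.259^0 = 0.30149
Sum = 0.723

0.723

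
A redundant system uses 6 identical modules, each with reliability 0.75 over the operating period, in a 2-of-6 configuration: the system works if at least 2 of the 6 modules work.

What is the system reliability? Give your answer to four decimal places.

0.9954

R = Σ_{i=2}^{6} C(6,i) p^i (1−p)^{6−i} with p = 0.75
C(6,2)·0.75^2·0.25^4 = 0.032959
C(6,3)·0.75^3·0.25^3 = 0.131836
C(6,4)·0.75^4·0.25^2 = 0.296631
C(6,5)·0.75^5·0.25^1 = 0.355957
C(6,6)·0.75^6·0.25^0 = 0.177979
Sum = 0.9954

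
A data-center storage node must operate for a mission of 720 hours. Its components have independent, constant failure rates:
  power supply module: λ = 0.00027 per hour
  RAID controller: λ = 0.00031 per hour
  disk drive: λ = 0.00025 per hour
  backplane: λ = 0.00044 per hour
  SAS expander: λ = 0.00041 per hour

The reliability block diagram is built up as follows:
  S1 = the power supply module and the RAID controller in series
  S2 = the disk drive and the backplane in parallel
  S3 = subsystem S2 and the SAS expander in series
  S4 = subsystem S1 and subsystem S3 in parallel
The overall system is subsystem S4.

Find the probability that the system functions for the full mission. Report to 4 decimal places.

0.9014

R(power supply module) = exp(−0.00027 × 720) = 0.823329
R(RAID controller) = exp(−0.00031 × 720) = 0.799955
R(disk drive) = exp(−0.00025 × 720) = 0.835270
R(backplane) = exp(−0.00044 × 720) = 0.728476
R(SAS expander) = exp(−0.00041 × 720) = 0.744383
Series (power supply module and RAID controller): 0.823329 × 0.799955 = 0.658626
Parallel (disk drive and backplane): 1 − (1 − 0.835270)(1 − 0.728476) = 0.955272
Series ([0.955272] and SAS expander): 0.955272 × 0.744383 = 0.711088
Parallel ([0.658626] and [0.711088]): 1 − (1 − 0.658626)(1 − 0.711088) = 0.9014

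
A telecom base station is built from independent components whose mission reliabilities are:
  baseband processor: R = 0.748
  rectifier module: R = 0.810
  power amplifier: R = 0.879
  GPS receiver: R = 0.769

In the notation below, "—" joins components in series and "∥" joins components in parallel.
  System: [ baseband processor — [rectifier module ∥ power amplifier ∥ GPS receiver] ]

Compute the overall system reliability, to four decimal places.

Parallel (rectifier module, power amplifier, and GPS receiver): 1 − (1 − 0.810000)(1 − 0.879000)(1 − 0.769000) = 0.994689
Series (baseband processor and [0.994689]): 0.748000 × 0.994689 = 0.7440

0.7440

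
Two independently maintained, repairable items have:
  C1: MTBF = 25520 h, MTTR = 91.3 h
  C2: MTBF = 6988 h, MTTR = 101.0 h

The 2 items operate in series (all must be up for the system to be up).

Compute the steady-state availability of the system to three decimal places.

0.982

A(C1) = MTBF/(MTBF+MTTR) = 25520/(25520+91.3) = 0.996435
A(C2) = MTBF/(MTBF+MTTR) = 6988/(6988+101.0) = 0.985753
Series availability: 0.996435 × 0.985753 = 0.982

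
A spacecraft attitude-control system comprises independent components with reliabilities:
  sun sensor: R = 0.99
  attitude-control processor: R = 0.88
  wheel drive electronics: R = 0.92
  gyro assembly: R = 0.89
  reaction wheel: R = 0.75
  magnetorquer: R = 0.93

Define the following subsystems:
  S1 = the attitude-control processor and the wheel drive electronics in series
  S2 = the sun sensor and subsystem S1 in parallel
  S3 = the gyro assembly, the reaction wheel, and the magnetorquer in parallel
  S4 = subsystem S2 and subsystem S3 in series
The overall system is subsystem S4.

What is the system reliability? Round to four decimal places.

Series (attitude-control processor and wheel drive electronics): 0.880000 × 0.920000 = 0.809600
Parallel (sun sensor and [0.809600]): 1 − (1 − 0.990000)(1 − 0.809600) = 0.998096
Parallel (gyro assembly, reaction wheel, and magnetorquer): 1 − (1 − 0.890000)(1 − 0.750000)(1 − 0.930000) = 0.998075
Series ([0.998096] and [0.998075]): 0.998096 × 0.998075 = 0.9962

0.9962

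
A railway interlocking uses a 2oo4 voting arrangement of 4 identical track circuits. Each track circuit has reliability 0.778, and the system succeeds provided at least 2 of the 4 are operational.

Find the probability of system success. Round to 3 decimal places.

R = Σ_{i=2}^{4} C(4,i) p^i (1−p)^{4−i} with p = 0.778
C(4,2)·0.778^2·0.222^2 = 0.17898
C(4,3)·0.778^3·0.222^1 = 0.41817
C(4,4)·0.778^4·0.222^0 = 0.36637
Sum = 0.964

0.964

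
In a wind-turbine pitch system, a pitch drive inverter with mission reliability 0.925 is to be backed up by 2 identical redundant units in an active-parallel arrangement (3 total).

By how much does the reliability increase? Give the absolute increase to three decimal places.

0.075

R_before = 0.925
R_after = 1 − (1 − 0.925)^3 = 1.000
ΔR = 1.000 − 0.925 = 0.075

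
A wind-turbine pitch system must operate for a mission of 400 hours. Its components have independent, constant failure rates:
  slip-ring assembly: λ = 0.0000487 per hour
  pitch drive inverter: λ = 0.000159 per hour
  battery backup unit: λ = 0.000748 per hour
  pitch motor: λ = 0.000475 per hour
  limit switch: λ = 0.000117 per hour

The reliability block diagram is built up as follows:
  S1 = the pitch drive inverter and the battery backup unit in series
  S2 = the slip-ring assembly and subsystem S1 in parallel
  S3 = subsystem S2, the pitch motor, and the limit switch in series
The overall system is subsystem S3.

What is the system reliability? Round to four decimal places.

0.7845

R(slip-ring assembly) = exp(−0.0000487 × 400) = 0.980709
R(pitch drive inverter) = exp(−0.000159 × 400) = 0.938380
R(battery backup unit) = exp(−0.000748 × 400) = 0.741411
R(pitch motor) = exp(−0.000475 × 400) = 0.826959
R(limit switch) = exp(−0.000117 × 400) = 0.954278
Series (pitch drive inverter and battery backup unit): 0.938380 × 0.741411 = 0.695725
Parallel (slip-ring assembly and [0.695725]): 1 − (1 − 0.980709)(1 − 0.695725) = 0.994130
Series ([0.994130], pitch motor, and limit switch): 0.994130 × 0.826959 × 0.954278 = 0.7845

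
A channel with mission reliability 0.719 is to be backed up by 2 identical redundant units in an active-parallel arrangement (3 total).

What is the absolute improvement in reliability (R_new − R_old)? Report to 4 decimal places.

0.2588

R_before = 0.719
R_after = 1 − (1 − 0.719)^3 = 0.9778
ΔR = 0.9778 − 0.719 = 0.2588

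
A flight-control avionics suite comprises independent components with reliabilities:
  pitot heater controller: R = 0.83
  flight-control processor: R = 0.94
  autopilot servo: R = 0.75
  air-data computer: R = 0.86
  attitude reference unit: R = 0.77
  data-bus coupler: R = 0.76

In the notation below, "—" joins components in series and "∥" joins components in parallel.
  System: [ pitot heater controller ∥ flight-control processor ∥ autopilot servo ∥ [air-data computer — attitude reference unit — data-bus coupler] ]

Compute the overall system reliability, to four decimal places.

0.9987

Series (air-data computer, attitude reference unit, and data-bus coupler): 0.860000 × 0.770000 × 0.760000 = 0.503272
Parallel (pitot heater controller, flight-control processor, autopilot servo, and [0.503272]): 1 − (1 − 0.830000)(1 − 0.940000)(1 − 0.750000)(1 − 0.503272) = 0.9987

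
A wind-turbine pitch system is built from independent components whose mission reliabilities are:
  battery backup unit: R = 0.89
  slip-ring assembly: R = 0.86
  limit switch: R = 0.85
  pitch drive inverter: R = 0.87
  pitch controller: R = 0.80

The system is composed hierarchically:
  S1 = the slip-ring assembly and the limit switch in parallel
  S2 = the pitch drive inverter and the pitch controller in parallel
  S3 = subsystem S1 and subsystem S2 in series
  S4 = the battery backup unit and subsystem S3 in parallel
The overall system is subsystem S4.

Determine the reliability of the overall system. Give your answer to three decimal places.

0.995

Parallel (slip-ring assembly and limit switch): 1 − (1 − 0.86000)(1 − 0.85000) = 0.97900
Parallel (pitch drive inverter and pitch controller): 1 − (1 − 0.87000)(1 − 0.80000) = 0.97400
Series ([0.97900] and [0.97400]): 0.97900 × 0.97400 = 0.95355
Parallel (battery backup unit and [0.95355]): 1 − (1 − 0.89000)(1 − 0.95355) = 0.995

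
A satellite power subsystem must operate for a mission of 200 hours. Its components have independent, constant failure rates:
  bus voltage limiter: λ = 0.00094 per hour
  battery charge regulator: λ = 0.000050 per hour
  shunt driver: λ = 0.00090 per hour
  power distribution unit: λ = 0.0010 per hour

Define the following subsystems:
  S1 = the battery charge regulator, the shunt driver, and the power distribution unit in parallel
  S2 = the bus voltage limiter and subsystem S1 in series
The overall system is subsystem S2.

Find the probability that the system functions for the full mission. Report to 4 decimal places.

R(bus voltage limiter) = exp(−0.00094 × 200) = 0.828615
R(battery charge regulator) = exp(−0.000050 × 200) = 0.990050
R(shunt driver) = exp(−0.00090 × 200) = 0.835270
R(power distribution unit) = exp(−0.0010 × 200) = 0.818731
Parallel (battery charge regulator, shunt driver, and power distribution unit): 1 − (1 − 0.990050)(1 − 0.835270)(1 − 0.818731) = 0.999703
Series (bus voltage limiter and [0.999703]): 0.828615 × 0.999703 = 0.8284

0.8284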